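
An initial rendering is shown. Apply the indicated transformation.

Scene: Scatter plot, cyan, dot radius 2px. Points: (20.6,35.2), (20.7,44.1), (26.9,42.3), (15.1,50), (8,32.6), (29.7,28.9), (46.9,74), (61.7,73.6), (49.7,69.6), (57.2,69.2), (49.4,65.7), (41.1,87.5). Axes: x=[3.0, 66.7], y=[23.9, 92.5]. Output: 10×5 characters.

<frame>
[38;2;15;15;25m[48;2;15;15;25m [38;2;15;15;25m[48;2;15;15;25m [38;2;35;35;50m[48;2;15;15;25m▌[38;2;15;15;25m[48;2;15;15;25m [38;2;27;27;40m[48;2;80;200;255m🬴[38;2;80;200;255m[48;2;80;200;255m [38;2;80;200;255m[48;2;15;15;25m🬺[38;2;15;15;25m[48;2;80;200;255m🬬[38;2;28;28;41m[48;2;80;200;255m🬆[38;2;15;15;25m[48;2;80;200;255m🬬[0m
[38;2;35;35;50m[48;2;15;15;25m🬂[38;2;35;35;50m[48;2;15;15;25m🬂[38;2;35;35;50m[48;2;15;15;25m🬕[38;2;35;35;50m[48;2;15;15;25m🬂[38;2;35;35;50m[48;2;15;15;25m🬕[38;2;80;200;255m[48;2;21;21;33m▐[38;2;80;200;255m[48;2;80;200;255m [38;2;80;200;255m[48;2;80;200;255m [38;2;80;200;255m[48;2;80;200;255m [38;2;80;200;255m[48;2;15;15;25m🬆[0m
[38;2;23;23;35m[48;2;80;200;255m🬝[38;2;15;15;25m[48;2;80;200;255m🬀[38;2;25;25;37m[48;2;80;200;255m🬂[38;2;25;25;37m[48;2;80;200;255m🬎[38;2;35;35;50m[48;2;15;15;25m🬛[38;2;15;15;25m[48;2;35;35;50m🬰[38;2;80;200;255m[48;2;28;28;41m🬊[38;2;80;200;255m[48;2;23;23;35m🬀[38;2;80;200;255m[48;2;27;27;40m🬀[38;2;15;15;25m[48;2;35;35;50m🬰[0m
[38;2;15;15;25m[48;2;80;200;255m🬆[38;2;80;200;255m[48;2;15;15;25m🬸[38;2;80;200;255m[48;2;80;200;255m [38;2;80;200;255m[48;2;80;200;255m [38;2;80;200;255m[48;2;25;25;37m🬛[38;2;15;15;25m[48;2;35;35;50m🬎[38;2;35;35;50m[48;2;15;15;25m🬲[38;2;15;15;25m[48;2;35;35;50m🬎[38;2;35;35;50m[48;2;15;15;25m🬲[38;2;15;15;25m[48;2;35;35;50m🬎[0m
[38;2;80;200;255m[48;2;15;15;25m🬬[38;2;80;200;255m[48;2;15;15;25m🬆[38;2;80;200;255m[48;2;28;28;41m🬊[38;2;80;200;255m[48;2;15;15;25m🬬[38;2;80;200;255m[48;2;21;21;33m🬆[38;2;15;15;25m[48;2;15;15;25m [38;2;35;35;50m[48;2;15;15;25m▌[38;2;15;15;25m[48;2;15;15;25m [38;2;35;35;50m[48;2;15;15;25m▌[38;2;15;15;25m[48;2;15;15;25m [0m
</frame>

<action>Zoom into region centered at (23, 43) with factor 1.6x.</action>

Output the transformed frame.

<frame>
[38;2;15;15;25m[48;2;15;15;25m [38;2;15;15;25m[48;2;15;15;25m [38;2;27;27;40m[48;2;80;200;255m🬝[38;2;15;15;25m[48;2;15;15;25m [38;2;35;35;50m[48;2;15;15;25m▌[38;2;15;15;25m[48;2;15;15;25m [38;2;35;35;50m[48;2;15;15;25m▌[38;2;15;15;25m[48;2;15;15;25m [38;2;35;35;50m[48;2;15;15;25m▌[38;2;15;15;25m[48;2;15;15;25m [0m
[38;2;35;35;50m[48;2;15;15;25m🬂[38;2;23;23;35m[48;2;80;200;255m🬴[38;2;80;200;255m[48;2;80;200;255m [38;2;80;200;255m[48;2;35;35;50m🬺[38;2;80;200;255m[48;2;28;28;41m🬱[38;2;23;23;35m[48;2;80;200;255m🬝[38;2;35;35;50m[48;2;15;15;25m🬕[38;2;35;35;50m[48;2;15;15;25m🬂[38;2;35;35;50m[48;2;15;15;25m🬕[38;2;35;35;50m[48;2;15;15;25m🬂[0m
[38;2;15;15;25m[48;2;35;35;50m🬰[38;2;23;23;35m[48;2;80;200;255m🬬[38;2;80;200;255m[48;2;31;31;45m🬁[38;2;80;200;255m[48;2;25;25;37m🬨[38;2;80;200;255m[48;2;80;200;255m [38;2;80;200;255m[48;2;80;200;255m [38;2;80;200;255m[48;2;15;15;25m🬛[38;2;15;15;25m[48;2;35;35;50m🬰[38;2;35;35;50m[48;2;15;15;25m🬛[38;2;15;15;25m[48;2;35;35;50m🬰[0m
[38;2;25;25;37m[48;2;80;200;255m🬐[38;2;80;200;255m[48;2;80;200;255m [38;2;27;27;40m[48;2;80;200;255m🬸[38;2;80;200;255m[48;2;28;28;41m🬊[38;2;80;200;255m[48;2;35;35;50m🬝[38;2;80;200;255m[48;2;15;15;25m🬸[38;2;80;200;255m[48;2;15;15;25m🬺[38;2;19;19;30m[48;2;80;200;255m🬬[38;2;35;35;50m[48;2;15;15;25m🬲[38;2;15;15;25m[48;2;35;35;50m🬎[0m
[38;2;15;15;25m[48;2;15;15;25m [38;2;80;200;255m[48;2;15;15;25m🬀[38;2;35;35;50m[48;2;15;15;25m▌[38;2;15;15;25m[48;2;15;15;25m [38;2;35;35;50m[48;2;15;15;25m▌[38;2;15;15;25m[48;2;80;200;255m🬺[38;2;80;200;255m[48;2;21;21;33m🬆[38;2;15;15;25m[48;2;15;15;25m [38;2;35;35;50m[48;2;15;15;25m▌[38;2;15;15;25m[48;2;15;15;25m [0m
</frame>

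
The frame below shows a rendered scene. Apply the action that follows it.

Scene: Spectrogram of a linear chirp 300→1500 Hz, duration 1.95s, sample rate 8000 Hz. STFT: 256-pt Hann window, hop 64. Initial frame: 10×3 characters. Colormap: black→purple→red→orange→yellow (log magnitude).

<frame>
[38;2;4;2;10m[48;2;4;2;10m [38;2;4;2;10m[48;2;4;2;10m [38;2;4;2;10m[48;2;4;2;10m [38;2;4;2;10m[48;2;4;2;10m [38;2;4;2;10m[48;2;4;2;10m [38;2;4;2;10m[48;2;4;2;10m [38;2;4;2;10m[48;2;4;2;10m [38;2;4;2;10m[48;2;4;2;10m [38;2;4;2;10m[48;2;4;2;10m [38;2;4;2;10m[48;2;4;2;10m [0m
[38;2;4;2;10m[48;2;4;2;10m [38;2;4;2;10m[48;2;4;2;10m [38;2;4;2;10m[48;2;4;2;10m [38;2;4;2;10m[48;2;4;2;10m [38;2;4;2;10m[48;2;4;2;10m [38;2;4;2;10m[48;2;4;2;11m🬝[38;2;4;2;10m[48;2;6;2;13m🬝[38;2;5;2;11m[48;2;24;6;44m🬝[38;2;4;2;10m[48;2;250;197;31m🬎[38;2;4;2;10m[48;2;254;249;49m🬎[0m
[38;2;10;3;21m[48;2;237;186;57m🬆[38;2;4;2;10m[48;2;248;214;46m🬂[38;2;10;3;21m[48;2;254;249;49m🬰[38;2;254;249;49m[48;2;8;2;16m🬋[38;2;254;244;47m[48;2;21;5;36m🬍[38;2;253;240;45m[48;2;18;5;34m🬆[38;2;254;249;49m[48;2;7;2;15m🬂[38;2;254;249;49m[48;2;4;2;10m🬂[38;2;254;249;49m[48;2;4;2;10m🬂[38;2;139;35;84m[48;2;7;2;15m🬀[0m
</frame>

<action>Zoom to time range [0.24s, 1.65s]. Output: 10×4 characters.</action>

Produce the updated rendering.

<frame>
[38;2;4;2;10m[48;2;4;2;10m [38;2;4;2;10m[48;2;4;2;10m [38;2;4;2;10m[48;2;4;2;10m [38;2;4;2;10m[48;2;4;2;10m [38;2;4;2;10m[48;2;4;2;10m [38;2;4;2;10m[48;2;4;2;10m [38;2;4;2;10m[48;2;4;2;10m [38;2;4;2;10m[48;2;4;2;10m [38;2;4;2;10m[48;2;4;2;10m [38;2;4;2;10m[48;2;4;2;10m [0m
[38;2;4;2;10m[48;2;4;2;10m [38;2;4;2;10m[48;2;4;2;10m [38;2;4;2;10m[48;2;4;2;10m [38;2;4;2;10m[48;2;4;2;10m [38;2;4;2;10m[48;2;4;2;10m [38;2;4;2;10m[48;2;4;2;10m [38;2;4;2;10m[48;2;4;2;10m [38;2;4;2;10m[48;2;4;2;10m [38;2;4;2;10m[48;2;4;2;10m [38;2;4;2;10m[48;2;4;2;10m [0m
[38;2;4;2;10m[48;2;4;2;10m [38;2;4;2;10m[48;2;4;2;10m [38;2;4;2;10m[48;2;5;2;11m🬝[38;2;4;2;10m[48;2;5;2;12m🬎[38;2;4;2;10m[48;2;11;3;23m🬎[38;2;10;3;21m[48;2;244;140;18m🬝[38;2;4;2;10m[48;2;254;249;49m🬎[38;2;4;2;11m[48;2;254;249;49m🬎[38;2;7;2;16m[48;2;254;249;49m🬎[38;2;11;3;22m[48;2;246;203;45m🬆[0m
[38;2;8;2;18m[48;2;254;249;49m🬰[38;2;254;249;49m[48;2;23;5;38m🬋[38;2;253;238;44m[48;2;4;2;11m🬎[38;2;254;249;49m[48;2;55;14;36m🬂[38;2;254;249;49m[48;2;7;2;15m🬂[38;2;254;249;49m[48;2;4;2;11m🬂[38;2;252;209;32m[48;2;4;2;10m🬂[38;2;48;11;83m[48;2;6;2;13m🬀[38;2;8;2;17m[48;2;4;2;10m🬂[38;2;5;2;11m[48;2;4;2;10m🬂[0m
</frame>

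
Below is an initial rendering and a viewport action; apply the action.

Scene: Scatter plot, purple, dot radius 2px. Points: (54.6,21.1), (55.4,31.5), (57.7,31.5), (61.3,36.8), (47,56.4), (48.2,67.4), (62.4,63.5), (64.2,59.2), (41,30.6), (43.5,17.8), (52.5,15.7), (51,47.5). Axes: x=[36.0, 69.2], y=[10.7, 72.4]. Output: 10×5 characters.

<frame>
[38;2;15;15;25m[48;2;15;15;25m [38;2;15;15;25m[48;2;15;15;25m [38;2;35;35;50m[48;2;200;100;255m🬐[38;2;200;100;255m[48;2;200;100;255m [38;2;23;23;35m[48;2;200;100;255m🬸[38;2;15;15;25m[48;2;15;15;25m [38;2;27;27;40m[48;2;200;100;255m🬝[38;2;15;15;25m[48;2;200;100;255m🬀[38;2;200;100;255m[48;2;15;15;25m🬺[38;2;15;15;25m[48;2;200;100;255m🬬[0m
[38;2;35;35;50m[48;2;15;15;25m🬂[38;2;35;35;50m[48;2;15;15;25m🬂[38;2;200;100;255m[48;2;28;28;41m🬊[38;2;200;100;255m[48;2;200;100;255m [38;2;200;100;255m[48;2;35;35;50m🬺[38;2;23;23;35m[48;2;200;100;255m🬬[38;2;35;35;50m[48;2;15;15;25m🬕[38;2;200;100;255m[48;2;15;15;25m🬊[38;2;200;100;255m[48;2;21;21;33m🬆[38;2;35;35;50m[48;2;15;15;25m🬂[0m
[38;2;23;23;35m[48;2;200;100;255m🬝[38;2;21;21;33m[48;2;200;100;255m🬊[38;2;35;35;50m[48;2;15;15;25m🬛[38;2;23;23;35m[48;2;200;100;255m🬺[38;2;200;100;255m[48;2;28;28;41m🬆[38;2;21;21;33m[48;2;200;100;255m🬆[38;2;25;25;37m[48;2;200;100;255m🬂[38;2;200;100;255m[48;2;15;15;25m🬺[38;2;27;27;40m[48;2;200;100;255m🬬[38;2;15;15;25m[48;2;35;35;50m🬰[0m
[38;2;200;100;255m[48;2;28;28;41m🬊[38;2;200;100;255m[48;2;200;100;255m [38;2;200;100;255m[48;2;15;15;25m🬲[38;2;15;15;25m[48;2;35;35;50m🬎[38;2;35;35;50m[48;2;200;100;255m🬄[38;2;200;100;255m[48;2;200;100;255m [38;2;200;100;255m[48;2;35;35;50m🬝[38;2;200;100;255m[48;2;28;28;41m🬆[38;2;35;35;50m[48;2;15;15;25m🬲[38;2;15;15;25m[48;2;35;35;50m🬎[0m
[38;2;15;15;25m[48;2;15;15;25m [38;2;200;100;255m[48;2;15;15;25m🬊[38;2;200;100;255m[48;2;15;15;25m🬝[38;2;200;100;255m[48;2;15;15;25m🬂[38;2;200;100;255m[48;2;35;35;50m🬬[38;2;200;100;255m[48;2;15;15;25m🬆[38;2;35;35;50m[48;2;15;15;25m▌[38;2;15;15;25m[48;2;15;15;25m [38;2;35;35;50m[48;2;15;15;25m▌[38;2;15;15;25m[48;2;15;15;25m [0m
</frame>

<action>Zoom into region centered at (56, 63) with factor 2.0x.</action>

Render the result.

<frame>
[38;2;15;15;25m[48;2;15;15;25m [38;2;15;15;25m[48;2;15;15;25m [38;2;35;35;50m[48;2;15;15;25m▌[38;2;15;15;25m[48;2;15;15;25m [38;2;35;35;50m[48;2;15;15;25m▌[38;2;15;15;25m[48;2;15;15;25m [38;2;35;35;50m[48;2;15;15;25m▌[38;2;15;15;25m[48;2;15;15;25m [38;2;35;35;50m[48;2;15;15;25m▌[38;2;15;15;25m[48;2;15;15;25m [0m
[38;2;200;100;255m[48;2;35;35;50m🬺[38;2;23;23;35m[48;2;200;100;255m🬬[38;2;35;35;50m[48;2;15;15;25m🬕[38;2;35;35;50m[48;2;15;15;25m🬂[38;2;35;35;50m[48;2;15;15;25m🬕[38;2;35;35;50m[48;2;15;15;25m🬂[38;2;35;35;50m[48;2;15;15;25m🬕[38;2;23;23;35m[48;2;200;100;255m🬝[38;2;200;100;255m[48;2;28;28;41m🬱[38;2;35;35;50m[48;2;15;15;25m🬂[0m
[38;2;200;100;255m[48;2;35;35;50m🬴[38;2;15;15;25m[48;2;35;35;50m🬰[38;2;35;35;50m[48;2;15;15;25m🬛[38;2;15;15;25m[48;2;35;35;50m🬰[38;2;35;35;50m[48;2;15;15;25m🬛[38;2;15;15;25m[48;2;35;35;50m🬰[38;2;35;35;50m[48;2;15;15;25m🬛[38;2;200;100;255m[48;2;21;21;33m🬊[38;2;200;100;255m[48;2;200;100;255m [38;2;200;100;255m[48;2;15;15;25m🬺[0m
[38;2;200;100;255m[48;2;35;35;50m🬝[38;2;200;100;255m[48;2;23;23;35m🬀[38;2;35;35;50m[48;2;15;15;25m🬲[38;2;15;15;25m[48;2;35;35;50m🬎[38;2;35;35;50m[48;2;15;15;25m🬲[38;2;15;15;25m[48;2;35;35;50m🬎[38;2;35;35;50m[48;2;15;15;25m🬲[38;2;15;15;25m[48;2;35;35;50m🬎[38;2;200;100;255m[48;2;31;31;45m🬁[38;2;200;100;255m[48;2;28;28;41m🬆[0m
[38;2;15;15;25m[48;2;200;100;255m🬝[38;2;15;15;25m[48;2;200;100;255m🬀[38;2;21;21;33m[48;2;200;100;255m🬊[38;2;15;15;25m[48;2;15;15;25m [38;2;35;35;50m[48;2;15;15;25m▌[38;2;15;15;25m[48;2;15;15;25m [38;2;35;35;50m[48;2;15;15;25m▌[38;2;15;15;25m[48;2;15;15;25m [38;2;35;35;50m[48;2;15;15;25m▌[38;2;15;15;25m[48;2;15;15;25m [0m
</frame>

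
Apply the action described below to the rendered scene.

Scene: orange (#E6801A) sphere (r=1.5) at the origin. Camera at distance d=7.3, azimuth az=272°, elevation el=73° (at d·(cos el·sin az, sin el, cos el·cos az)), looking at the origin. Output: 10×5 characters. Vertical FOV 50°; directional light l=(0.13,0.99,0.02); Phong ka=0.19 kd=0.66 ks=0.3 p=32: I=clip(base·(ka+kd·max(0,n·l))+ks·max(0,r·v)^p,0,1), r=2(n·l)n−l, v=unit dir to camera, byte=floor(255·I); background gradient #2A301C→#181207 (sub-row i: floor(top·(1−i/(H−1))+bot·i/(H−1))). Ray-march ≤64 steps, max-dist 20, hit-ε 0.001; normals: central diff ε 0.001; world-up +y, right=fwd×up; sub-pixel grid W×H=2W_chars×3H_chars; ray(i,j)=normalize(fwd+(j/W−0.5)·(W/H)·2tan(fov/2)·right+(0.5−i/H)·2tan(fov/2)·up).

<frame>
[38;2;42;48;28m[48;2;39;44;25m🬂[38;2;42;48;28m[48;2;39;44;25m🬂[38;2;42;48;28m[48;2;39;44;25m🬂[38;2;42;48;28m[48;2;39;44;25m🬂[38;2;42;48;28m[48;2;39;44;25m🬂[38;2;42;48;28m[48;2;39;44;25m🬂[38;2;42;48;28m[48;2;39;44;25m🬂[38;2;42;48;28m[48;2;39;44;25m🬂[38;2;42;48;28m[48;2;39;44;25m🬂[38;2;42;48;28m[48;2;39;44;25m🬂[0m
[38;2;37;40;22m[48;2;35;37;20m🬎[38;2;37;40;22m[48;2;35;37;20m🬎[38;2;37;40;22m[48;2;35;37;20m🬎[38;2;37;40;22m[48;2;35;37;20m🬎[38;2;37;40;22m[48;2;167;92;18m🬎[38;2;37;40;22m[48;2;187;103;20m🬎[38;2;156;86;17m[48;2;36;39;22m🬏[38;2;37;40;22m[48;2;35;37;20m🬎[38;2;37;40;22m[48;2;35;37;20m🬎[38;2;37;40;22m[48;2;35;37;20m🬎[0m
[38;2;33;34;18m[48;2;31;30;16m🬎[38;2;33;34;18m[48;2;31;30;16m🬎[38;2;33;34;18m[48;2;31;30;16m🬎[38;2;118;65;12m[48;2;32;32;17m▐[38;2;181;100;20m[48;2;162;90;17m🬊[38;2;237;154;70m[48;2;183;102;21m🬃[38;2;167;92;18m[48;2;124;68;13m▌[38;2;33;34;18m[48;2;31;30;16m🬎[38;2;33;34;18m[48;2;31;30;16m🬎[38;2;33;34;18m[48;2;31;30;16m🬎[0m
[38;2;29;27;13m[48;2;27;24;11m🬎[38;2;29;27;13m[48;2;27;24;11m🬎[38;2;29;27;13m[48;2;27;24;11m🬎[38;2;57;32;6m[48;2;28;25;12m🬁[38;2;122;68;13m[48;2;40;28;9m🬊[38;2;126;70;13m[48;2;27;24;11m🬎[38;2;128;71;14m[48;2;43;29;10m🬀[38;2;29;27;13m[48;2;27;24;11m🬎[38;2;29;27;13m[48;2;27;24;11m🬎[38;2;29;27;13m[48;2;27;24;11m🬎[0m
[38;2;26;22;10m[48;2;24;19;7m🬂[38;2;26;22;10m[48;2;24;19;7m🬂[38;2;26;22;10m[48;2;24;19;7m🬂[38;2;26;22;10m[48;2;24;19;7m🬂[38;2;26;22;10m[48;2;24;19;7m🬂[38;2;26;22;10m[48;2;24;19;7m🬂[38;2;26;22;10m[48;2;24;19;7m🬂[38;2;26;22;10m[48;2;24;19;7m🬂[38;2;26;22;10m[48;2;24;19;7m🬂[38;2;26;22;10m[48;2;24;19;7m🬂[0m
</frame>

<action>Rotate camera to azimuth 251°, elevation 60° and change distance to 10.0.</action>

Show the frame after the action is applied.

<frame>
[38;2;42;48;28m[48;2;39;44;25m🬂[38;2;42;48;28m[48;2;39;44;25m🬂[38;2;42;48;28m[48;2;39;44;25m🬂[38;2;42;48;28m[48;2;39;44;25m🬂[38;2;42;48;28m[48;2;39;44;25m🬂[38;2;42;48;28m[48;2;39;44;25m🬂[38;2;42;48;28m[48;2;39;44;25m🬂[38;2;42;48;28m[48;2;39;44;25m🬂[38;2;42;48;28m[48;2;39;44;25m🬂[38;2;42;48;28m[48;2;39;44;25m🬂[0m
[38;2;37;40;22m[48;2;35;37;20m🬎[38;2;37;40;22m[48;2;35;37;20m🬎[38;2;37;40;22m[48;2;35;37;20m🬎[38;2;37;40;22m[48;2;35;37;20m🬎[38;2;37;40;22m[48;2;35;37;20m🬎[38;2;37;40;22m[48;2;35;37;20m🬎[38;2;37;40;22m[48;2;35;37;20m🬎[38;2;37;40;22m[48;2;35;37;20m🬎[38;2;37;40;22m[48;2;35;37;20m🬎[38;2;37;40;22m[48;2;35;37;20m🬎[0m
[38;2;33;34;18m[48;2;31;30;16m🬎[38;2;33;34;18m[48;2;31;30;16m🬎[38;2;33;34;18m[48;2;31;30;16m🬎[38;2;33;34;18m[48;2;31;30;16m🬎[38;2;69;46;15m[48;2;158;88;17m🬐[38;2;192;110;28m[48;2;150;83;16m🬆[38;2;117;64;13m[48;2;33;33;17m🬓[38;2;33;34;18m[48;2;31;30;16m🬎[38;2;33;34;18m[48;2;31;30;16m🬎[38;2;33;34;18m[48;2;31;30;16m🬎[0m
[38;2;29;27;13m[48;2;27;24;11m🬎[38;2;29;27;13m[48;2;27;24;11m🬎[38;2;29;27;13m[48;2;27;24;11m🬎[38;2;29;27;13m[48;2;27;24;11m🬎[38;2;84;46;9m[48;2;28;25;12m🬁[38;2;87;48;9m[48;2;28;25;12m🬂[38;2;29;27;13m[48;2;27;24;11m🬎[38;2;29;27;13m[48;2;27;24;11m🬎[38;2;29;27;13m[48;2;27;24;11m🬎[38;2;29;27;13m[48;2;27;24;11m🬎[0m
[38;2;26;22;10m[48;2;24;19;7m🬂[38;2;26;22;10m[48;2;24;19;7m🬂[38;2;26;22;10m[48;2;24;19;7m🬂[38;2;26;22;10m[48;2;24;19;7m🬂[38;2;26;22;10m[48;2;24;19;7m🬂[38;2;26;22;10m[48;2;24;19;7m🬂[38;2;26;22;10m[48;2;24;19;7m🬂[38;2;26;22;10m[48;2;24;19;7m🬂[38;2;26;22;10m[48;2;24;19;7m🬂[38;2;26;22;10m[48;2;24;19;7m🬂[0m
</frame>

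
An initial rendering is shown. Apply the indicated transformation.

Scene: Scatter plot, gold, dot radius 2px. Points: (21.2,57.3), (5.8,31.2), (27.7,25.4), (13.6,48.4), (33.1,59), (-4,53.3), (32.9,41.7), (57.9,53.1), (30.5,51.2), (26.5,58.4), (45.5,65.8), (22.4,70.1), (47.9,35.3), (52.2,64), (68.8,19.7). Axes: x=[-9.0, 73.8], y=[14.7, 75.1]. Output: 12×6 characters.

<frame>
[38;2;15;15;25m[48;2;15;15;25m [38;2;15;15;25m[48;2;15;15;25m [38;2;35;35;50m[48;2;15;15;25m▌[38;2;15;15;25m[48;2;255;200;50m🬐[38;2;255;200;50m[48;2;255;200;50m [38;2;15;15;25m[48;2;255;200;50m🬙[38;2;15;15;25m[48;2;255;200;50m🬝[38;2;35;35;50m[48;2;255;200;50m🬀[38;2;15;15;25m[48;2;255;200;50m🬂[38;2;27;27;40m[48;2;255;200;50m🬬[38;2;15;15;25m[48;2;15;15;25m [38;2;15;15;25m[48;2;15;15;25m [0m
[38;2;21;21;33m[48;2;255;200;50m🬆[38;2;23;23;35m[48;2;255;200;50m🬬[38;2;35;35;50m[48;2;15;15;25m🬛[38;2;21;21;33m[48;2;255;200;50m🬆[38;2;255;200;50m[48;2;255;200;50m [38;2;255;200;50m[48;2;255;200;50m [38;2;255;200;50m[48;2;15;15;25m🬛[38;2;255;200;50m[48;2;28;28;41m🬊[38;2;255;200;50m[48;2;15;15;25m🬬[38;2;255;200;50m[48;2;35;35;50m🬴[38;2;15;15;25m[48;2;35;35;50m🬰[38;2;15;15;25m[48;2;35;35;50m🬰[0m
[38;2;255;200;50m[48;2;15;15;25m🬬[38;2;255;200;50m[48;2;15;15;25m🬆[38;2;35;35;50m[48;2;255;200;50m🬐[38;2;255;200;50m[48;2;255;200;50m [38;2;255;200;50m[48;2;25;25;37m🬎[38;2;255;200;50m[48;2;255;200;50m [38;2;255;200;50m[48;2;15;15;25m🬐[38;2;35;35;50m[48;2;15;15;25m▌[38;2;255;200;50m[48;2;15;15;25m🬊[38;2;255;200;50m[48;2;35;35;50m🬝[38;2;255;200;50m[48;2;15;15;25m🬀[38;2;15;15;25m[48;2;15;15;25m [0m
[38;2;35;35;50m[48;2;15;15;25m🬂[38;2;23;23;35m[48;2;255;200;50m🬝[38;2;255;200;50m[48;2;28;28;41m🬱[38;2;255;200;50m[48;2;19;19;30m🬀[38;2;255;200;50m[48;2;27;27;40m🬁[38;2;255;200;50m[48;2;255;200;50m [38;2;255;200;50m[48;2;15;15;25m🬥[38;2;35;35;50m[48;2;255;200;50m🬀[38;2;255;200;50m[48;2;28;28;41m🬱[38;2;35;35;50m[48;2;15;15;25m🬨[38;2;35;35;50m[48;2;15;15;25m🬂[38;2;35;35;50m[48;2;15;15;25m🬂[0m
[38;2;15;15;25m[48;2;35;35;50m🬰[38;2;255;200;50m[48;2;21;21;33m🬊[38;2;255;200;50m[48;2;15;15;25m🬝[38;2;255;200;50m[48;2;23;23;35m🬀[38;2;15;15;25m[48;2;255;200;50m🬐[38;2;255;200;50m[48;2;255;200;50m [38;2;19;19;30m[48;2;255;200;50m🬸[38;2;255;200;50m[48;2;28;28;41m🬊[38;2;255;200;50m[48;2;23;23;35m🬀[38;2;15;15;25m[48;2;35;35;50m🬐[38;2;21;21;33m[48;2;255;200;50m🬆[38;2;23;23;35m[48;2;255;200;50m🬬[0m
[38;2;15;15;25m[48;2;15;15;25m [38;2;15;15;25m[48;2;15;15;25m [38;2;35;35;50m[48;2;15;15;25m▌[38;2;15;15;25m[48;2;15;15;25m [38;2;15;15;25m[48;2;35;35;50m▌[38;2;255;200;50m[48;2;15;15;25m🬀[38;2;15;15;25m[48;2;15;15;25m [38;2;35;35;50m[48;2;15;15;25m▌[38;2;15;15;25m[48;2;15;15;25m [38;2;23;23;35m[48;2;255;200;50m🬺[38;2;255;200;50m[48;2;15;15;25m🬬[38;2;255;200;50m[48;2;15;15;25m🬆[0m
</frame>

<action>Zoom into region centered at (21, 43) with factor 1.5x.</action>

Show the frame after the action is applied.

<frame>
[38;2;15;15;25m[48;2;255;200;50m🬝[38;2;15;15;25m[48;2;15;15;25m [38;2;35;35;50m[48;2;15;15;25m▌[38;2;15;15;25m[48;2;15;15;25m [38;2;23;23;35m[48;2;255;200;50m🬝[38;2;15;15;25m[48;2;255;200;50m🬀[38;2;255;200;50m[48;2;255;200;50m [38;2;255;200;50m[48;2;255;200;50m [38;2;255;200;50m[48;2;255;200;50m [38;2;27;27;40m[48;2;255;200;50m🬸[38;2;15;15;25m[48;2;15;15;25m [38;2;15;15;25m[48;2;15;15;25m [0m
[38;2;255;200;50m[48;2;255;200;50m [38;2;255;200;50m[48;2;15;15;25m🬛[38;2;35;35;50m[48;2;15;15;25m🬛[38;2;23;23;35m[48;2;255;200;50m🬝[38;2;28;28;41m[48;2;255;200;50m🬊[38;2;255;200;50m[48;2;21;21;33m🬊[38;2;255;200;50m[48;2;28;28;41m🬡[38;2;35;35;50m[48;2;255;200;50m🬀[38;2;255;200;50m[48;2;25;25;37m🬲[38;2;15;15;25m[48;2;35;35;50m🬐[38;2;15;15;25m[48;2;35;35;50m🬰[38;2;15;15;25m[48;2;35;35;50m🬰[0m
[38;2;15;15;25m[48;2;255;200;50m🬺[38;2;15;15;25m[48;2;15;15;25m [38;2;35;35;50m[48;2;15;15;25m▌[38;2;255;200;50m[48;2;15;15;25m🬊[38;2;255;200;50m[48;2;35;35;50m🬝[38;2;255;200;50m[48;2;15;15;25m🬀[38;2;15;15;25m[48;2;15;15;25m [38;2;255;200;50m[48;2;35;35;50m🬨[38;2;255;200;50m[48;2;15;15;25m🬲[38;2;15;15;25m[48;2;35;35;50m▌[38;2;15;15;25m[48;2;15;15;25m [38;2;15;15;25m[48;2;15;15;25m [0m
[38;2;35;35;50m[48;2;15;15;25m🬂[38;2;35;35;50m[48;2;15;15;25m🬂[38;2;31;31;45m[48;2;255;200;50m🬝[38;2;35;35;50m[48;2;15;15;25m🬂[38;2;35;35;50m[48;2;15;15;25m🬨[38;2;35;35;50m[48;2;15;15;25m🬂[38;2;35;35;50m[48;2;15;15;25m🬂[38;2;255;200;50m[48;2;28;28;41m🬊[38;2;255;200;50m[48;2;15;15;25m🬝[38;2;255;200;50m[48;2;27;27;40m🬀[38;2;28;28;41m[48;2;255;200;50m🬆[38;2;255;200;50m[48;2;35;35;50m🬺[0m
[38;2;15;15;25m[48;2;35;35;50m🬰[38;2;19;19;30m[48;2;255;200;50m🬴[38;2;255;200;50m[48;2;255;200;50m [38;2;255;200;50m[48;2;15;15;25m🬛[38;2;15;15;25m[48;2;35;35;50m🬐[38;2;15;15;25m[48;2;35;35;50m🬰[38;2;23;23;35m[48;2;255;200;50m🬝[38;2;28;28;41m[48;2;255;200;50m🬊[38;2;15;15;25m[48;2;35;35;50m🬰[38;2;15;15;25m[48;2;35;35;50m🬐[38;2;23;23;35m[48;2;255;200;50m🬺[38;2;255;200;50m[48;2;21;21;33m🬆[0m
[38;2;15;15;25m[48;2;15;15;25m [38;2;15;15;25m[48;2;15;15;25m [38;2;255;200;50m[48;2;27;27;40m🬁[38;2;15;15;25m[48;2;15;15;25m [38;2;15;15;25m[48;2;35;35;50m▌[38;2;15;15;25m[48;2;15;15;25m [38;2;255;200;50m[48;2;15;15;25m🬊[38;2;255;200;50m[48;2;15;15;25m🬝[38;2;255;200;50m[48;2;15;15;25m🬀[38;2;15;15;25m[48;2;35;35;50m▌[38;2;15;15;25m[48;2;15;15;25m [38;2;15;15;25m[48;2;15;15;25m [0m
</frame>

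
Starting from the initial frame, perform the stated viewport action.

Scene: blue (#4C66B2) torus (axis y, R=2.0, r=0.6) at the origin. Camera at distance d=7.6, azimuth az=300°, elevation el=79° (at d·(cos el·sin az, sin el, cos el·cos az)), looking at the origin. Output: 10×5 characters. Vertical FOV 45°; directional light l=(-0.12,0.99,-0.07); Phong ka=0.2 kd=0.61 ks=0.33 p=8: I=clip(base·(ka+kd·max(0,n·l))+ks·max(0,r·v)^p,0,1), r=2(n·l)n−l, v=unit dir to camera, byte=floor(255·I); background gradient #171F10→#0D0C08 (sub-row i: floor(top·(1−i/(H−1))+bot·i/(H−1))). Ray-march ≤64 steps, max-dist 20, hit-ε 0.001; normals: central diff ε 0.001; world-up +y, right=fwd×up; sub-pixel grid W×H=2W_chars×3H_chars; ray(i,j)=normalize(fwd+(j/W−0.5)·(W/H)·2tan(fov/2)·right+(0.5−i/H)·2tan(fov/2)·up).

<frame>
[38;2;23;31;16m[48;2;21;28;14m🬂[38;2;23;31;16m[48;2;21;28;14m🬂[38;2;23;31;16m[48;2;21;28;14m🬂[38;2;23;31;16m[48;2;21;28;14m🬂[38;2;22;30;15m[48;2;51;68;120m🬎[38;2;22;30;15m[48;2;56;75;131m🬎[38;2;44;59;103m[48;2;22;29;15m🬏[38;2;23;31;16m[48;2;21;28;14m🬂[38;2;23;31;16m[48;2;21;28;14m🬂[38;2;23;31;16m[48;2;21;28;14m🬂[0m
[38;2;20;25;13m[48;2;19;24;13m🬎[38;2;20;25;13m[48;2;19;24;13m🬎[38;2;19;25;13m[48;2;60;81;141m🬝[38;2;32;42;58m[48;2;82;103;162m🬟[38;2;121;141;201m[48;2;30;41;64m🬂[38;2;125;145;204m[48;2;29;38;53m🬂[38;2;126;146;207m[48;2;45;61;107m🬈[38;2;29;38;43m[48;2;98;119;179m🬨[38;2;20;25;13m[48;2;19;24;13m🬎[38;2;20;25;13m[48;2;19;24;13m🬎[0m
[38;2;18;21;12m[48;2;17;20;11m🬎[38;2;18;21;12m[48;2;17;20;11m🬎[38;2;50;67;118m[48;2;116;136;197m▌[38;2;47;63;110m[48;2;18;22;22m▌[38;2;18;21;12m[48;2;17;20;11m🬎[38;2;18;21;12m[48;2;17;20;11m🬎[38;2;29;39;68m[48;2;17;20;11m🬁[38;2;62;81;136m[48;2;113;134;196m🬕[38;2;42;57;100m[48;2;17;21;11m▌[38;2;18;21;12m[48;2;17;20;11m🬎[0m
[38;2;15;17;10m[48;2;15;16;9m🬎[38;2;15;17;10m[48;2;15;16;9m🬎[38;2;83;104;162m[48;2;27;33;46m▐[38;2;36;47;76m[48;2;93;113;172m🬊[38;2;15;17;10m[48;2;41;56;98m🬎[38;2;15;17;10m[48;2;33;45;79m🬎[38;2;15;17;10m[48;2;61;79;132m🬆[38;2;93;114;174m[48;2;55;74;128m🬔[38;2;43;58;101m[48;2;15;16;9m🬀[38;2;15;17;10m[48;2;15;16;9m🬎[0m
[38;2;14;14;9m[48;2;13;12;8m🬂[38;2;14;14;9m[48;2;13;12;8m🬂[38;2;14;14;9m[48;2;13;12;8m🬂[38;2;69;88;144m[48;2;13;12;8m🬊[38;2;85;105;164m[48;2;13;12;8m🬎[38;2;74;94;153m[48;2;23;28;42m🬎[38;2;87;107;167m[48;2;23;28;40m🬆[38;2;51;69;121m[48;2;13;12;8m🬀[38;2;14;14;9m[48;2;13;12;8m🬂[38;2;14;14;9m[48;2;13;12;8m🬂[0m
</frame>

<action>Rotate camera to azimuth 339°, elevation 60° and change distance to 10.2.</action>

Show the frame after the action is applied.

<frame>
[38;2;23;31;16m[48;2;21;28;14m🬂[38;2;23;31;16m[48;2;21;28;14m🬂[38;2;23;31;16m[48;2;21;28;14m🬂[38;2;23;31;16m[48;2;21;28;14m🬂[38;2;23;31;16m[48;2;21;28;14m🬂[38;2;23;31;16m[48;2;21;28;14m🬂[38;2;23;31;16m[48;2;21;28;14m🬂[38;2;23;31;16m[48;2;21;28;14m🬂[38;2;23;31;16m[48;2;21;28;14m🬂[38;2;23;31;16m[48;2;21;28;14m🬂[0m
[38;2;20;25;13m[48;2;19;24;13m🬎[38;2;20;25;13m[48;2;19;24;13m🬎[38;2;20;25;13m[48;2;19;24;13m🬎[38;2;19;25;13m[48;2;61;81;142m🬝[38;2;20;25;13m[48;2;62;80;133m🬆[38;2;20;26;14m[48;2;52;70;122m🬂[38;2;20;25;13m[48;2;91;111;169m🬎[38;2;20;25;13m[48;2;19;24;13m🬎[38;2;20;25;13m[48;2;19;24;13m🬎[38;2;20;25;13m[48;2;19;24;13m🬎[0m
[38;2;18;21;12m[48;2;17;20;11m🬎[38;2;18;21;12m[48;2;17;20;11m🬎[38;2;18;21;12m[48;2;17;20;11m🬎[38;2;51;69;120m[48;2;68;88;148m🬧[38;2;27;36;63m[48;2;17;20;11m🬀[38;2;18;21;12m[48;2;17;20;11m🬎[38;2;68;88;145m[48;2;23;30;36m▐[38;2;55;74;130m[48;2;17;21;11m▌[38;2;18;21;12m[48;2;17;20;11m🬎[38;2;18;21;12m[48;2;17;20;11m🬎[0m
[38;2;15;17;10m[48;2;15;16;9m🬎[38;2;15;17;10m[48;2;15;16;9m🬎[38;2;15;17;10m[48;2;15;16;9m🬎[38;2;68;88;146m[48;2;25;32;50m🬊[38;2;26;34;49m[48;2;72;91;147m🬂[38;2;16;18;10m[48;2;65;84;141m🬂[38;2;78;98;157m[48;2;37;50;89m🬍[38;2;49;66;116m[48;2;16;19;17m🬀[38;2;15;17;10m[48;2;15;16;9m🬎[38;2;15;17;10m[48;2;15;16;9m🬎[0m
[38;2;14;14;9m[48;2;13;12;8m🬂[38;2;14;14;9m[48;2;13;12;8m🬂[38;2;14;14;9m[48;2;13;12;8m🬂[38;2;14;14;9m[48;2;13;12;8m🬂[38;2;15;20;35m[48;2;13;12;8m🬁[38;2;18;25;43m[48;2;13;12;8m🬂[38;2;14;14;9m[48;2;13;12;8m🬂[38;2;14;14;9m[48;2;13;12;8m🬂[38;2;14;14;9m[48;2;13;12;8m🬂[38;2;14;14;9m[48;2;13;12;8m🬂[0m
</frame>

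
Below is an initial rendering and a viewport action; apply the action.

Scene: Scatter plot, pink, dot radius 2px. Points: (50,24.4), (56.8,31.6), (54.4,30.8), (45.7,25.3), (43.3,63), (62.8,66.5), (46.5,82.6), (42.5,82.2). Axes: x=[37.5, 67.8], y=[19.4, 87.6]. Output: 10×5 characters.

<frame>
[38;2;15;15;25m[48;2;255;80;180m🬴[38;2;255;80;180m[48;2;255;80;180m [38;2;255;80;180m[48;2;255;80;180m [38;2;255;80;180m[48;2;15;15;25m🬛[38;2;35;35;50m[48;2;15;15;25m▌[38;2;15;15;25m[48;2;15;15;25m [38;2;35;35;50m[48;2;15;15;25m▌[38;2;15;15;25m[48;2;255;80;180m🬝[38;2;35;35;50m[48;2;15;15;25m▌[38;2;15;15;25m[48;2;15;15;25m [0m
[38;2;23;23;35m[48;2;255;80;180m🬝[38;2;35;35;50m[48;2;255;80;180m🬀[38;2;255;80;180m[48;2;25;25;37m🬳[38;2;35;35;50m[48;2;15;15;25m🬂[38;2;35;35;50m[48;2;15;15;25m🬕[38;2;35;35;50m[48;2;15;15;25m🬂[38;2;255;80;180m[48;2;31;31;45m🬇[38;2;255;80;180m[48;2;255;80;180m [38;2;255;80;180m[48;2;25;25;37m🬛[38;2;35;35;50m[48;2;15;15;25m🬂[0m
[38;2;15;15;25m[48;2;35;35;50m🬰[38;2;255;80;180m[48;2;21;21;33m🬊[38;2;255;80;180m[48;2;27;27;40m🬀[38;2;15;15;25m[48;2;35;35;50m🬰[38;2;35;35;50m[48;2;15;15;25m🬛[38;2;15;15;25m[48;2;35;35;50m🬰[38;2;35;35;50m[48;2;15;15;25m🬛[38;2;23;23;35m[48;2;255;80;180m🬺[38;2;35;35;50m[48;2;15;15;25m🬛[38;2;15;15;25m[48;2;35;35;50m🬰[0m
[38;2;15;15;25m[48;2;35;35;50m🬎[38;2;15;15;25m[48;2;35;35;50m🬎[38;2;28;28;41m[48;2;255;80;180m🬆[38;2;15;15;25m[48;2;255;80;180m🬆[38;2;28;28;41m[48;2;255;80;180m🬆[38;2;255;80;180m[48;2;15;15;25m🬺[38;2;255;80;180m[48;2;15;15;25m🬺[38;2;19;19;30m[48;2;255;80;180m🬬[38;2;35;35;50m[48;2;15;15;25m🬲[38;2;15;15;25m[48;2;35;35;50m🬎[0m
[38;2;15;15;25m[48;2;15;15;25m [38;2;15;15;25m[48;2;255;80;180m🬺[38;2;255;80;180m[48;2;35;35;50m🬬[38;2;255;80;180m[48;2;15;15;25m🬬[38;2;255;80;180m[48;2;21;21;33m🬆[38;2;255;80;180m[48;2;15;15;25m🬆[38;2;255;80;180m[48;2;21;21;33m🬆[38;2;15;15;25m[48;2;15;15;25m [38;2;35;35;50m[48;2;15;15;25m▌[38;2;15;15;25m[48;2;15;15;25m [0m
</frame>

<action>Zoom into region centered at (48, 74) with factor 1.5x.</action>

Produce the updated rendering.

<frame>
[38;2;15;15;25m[48;2;15;15;25m [38;2;15;15;25m[48;2;15;15;25m [38;2;23;23;35m[48;2;255;80;180m🬬[38;2;15;15;25m[48;2;15;15;25m [38;2;23;23;35m[48;2;255;80;180m🬬[38;2;15;15;25m[48;2;15;15;25m [38;2;35;35;50m[48;2;15;15;25m▌[38;2;15;15;25m[48;2;15;15;25m [38;2;35;35;50m[48;2;15;15;25m▌[38;2;15;15;25m[48;2;15;15;25m [0m
[38;2;35;35;50m[48;2;15;15;25m🬂[38;2;255;80;180m[48;2;25;25;37m🬫[38;2;255;80;180m[48;2;255;80;180m [38;2;255;80;180m[48;2;25;25;37m🬫[38;2;255;80;180m[48;2;255;80;180m [38;2;255;80;180m[48;2;23;23;35m🬃[38;2;35;35;50m[48;2;15;15;25m🬕[38;2;35;35;50m[48;2;15;15;25m🬂[38;2;35;35;50m[48;2;15;15;25m🬕[38;2;35;35;50m[48;2;15;15;25m🬂[0m
[38;2;15;15;25m[48;2;35;35;50m🬰[38;2;15;15;25m[48;2;35;35;50m🬰[38;2;255;80;180m[48;2;30;30;43m🬟[38;2;15;15;25m[48;2;35;35;50m🬰[38;2;255;80;180m[48;2;27;27;40m🬀[38;2;15;15;25m[48;2;35;35;50m🬰[38;2;35;35;50m[48;2;15;15;25m🬛[38;2;15;15;25m[48;2;35;35;50m🬰[38;2;35;35;50m[48;2;15;15;25m🬛[38;2;15;15;25m[48;2;35;35;50m🬰[0m
[38;2;15;15;25m[48;2;35;35;50m🬎[38;2;23;23;35m[48;2;255;80;180m🬴[38;2;255;80;180m[48;2;255;80;180m [38;2;255;80;180m[48;2;25;25;37m🬛[38;2;35;35;50m[48;2;15;15;25m🬲[38;2;15;15;25m[48;2;35;35;50m🬎[38;2;35;35;50m[48;2;15;15;25m🬲[38;2;15;15;25m[48;2;35;35;50m🬎[38;2;35;35;50m[48;2;15;15;25m🬲[38;2;15;15;25m[48;2;35;35;50m🬎[0m
[38;2;15;15;25m[48;2;15;15;25m [38;2;15;15;25m[48;2;15;15;25m [38;2;255;80;180m[48;2;27;27;40m🬁[38;2;15;15;25m[48;2;15;15;25m [38;2;35;35;50m[48;2;15;15;25m▌[38;2;15;15;25m[48;2;15;15;25m [38;2;35;35;50m[48;2;15;15;25m▌[38;2;15;15;25m[48;2;15;15;25m [38;2;35;35;50m[48;2;15;15;25m▌[38;2;15;15;25m[48;2;15;15;25m [0m
</frame>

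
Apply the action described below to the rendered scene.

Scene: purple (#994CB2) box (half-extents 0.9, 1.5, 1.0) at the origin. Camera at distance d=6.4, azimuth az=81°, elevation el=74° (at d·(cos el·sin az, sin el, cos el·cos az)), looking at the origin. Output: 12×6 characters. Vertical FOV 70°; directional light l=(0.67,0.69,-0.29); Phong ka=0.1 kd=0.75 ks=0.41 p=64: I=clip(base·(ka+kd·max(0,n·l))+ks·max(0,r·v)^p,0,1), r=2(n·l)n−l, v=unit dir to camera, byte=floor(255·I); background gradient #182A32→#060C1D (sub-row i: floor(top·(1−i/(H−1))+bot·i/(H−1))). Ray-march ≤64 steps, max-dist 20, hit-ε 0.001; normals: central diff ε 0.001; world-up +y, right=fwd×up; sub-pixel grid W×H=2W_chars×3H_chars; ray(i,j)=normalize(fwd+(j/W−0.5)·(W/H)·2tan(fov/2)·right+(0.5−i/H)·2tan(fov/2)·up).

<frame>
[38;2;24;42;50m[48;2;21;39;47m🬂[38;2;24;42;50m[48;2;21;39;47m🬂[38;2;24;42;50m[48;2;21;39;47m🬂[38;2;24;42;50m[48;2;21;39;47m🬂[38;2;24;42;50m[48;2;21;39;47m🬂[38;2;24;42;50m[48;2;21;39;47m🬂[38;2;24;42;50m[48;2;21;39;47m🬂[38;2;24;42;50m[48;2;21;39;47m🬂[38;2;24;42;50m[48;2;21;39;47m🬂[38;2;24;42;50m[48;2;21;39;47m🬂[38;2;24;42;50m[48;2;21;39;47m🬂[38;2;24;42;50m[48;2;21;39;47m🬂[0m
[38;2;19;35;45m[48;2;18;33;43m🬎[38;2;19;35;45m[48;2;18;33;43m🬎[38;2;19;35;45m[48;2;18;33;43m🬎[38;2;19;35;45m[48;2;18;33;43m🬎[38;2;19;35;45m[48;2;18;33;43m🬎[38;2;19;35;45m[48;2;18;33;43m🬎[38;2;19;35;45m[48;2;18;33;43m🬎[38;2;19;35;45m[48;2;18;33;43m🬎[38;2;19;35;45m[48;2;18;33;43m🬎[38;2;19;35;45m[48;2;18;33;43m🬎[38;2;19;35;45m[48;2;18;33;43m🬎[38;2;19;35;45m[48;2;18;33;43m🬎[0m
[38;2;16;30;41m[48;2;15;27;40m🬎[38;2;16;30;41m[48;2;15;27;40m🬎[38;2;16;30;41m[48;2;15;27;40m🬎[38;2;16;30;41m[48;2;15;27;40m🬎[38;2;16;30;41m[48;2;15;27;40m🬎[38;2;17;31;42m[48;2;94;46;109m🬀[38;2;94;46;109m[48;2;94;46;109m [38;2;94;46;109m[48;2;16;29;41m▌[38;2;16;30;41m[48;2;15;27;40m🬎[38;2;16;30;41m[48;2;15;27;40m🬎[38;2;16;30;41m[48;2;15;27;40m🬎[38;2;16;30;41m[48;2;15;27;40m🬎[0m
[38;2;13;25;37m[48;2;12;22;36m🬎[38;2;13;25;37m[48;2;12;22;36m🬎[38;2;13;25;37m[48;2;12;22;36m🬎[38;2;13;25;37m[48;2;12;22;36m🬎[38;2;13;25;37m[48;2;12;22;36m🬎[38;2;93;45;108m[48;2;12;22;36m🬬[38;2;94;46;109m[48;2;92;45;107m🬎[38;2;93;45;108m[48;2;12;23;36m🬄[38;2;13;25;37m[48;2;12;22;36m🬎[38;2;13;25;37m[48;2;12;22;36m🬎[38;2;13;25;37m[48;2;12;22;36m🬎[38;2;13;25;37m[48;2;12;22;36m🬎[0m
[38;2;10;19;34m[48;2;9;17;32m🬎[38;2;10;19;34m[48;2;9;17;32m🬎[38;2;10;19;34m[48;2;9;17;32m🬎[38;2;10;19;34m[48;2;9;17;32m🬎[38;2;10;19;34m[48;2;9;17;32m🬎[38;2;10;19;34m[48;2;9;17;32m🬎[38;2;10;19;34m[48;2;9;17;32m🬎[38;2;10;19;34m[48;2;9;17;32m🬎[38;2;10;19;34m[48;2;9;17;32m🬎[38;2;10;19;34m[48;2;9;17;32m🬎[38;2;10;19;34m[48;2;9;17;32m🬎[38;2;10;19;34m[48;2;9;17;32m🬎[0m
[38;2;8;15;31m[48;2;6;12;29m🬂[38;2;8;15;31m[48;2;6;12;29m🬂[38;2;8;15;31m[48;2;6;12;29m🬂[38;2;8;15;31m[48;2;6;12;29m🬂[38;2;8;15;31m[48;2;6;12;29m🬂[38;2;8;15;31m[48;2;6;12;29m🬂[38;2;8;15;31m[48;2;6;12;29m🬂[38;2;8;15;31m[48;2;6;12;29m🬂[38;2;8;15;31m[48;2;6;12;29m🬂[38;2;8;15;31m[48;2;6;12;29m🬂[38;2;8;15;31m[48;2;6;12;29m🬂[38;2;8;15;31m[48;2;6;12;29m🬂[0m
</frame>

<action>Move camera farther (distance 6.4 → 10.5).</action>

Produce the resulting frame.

<frame>
[38;2;24;42;50m[48;2;21;39;47m🬂[38;2;24;42;50m[48;2;21;39;47m🬂[38;2;24;42;50m[48;2;21;39;47m🬂[38;2;24;42;50m[48;2;21;39;47m🬂[38;2;24;42;50m[48;2;21;39;47m🬂[38;2;24;42;50m[48;2;21;39;47m🬂[38;2;24;42;50m[48;2;21;39;47m🬂[38;2;24;42;50m[48;2;21;39;47m🬂[38;2;24;42;50m[48;2;21;39;47m🬂[38;2;24;42;50m[48;2;21;39;47m🬂[38;2;24;42;50m[48;2;21;39;47m🬂[38;2;24;42;50m[48;2;21;39;47m🬂[0m
[38;2;19;35;45m[48;2;18;33;43m🬎[38;2;19;35;45m[48;2;18;33;43m🬎[38;2;19;35;45m[48;2;18;33;43m🬎[38;2;19;35;45m[48;2;18;33;43m🬎[38;2;19;35;45m[48;2;18;33;43m🬎[38;2;19;35;45m[48;2;18;33;43m🬎[38;2;19;35;45m[48;2;18;33;43m🬎[38;2;19;35;45m[48;2;18;33;43m🬎[38;2;19;35;45m[48;2;18;33;43m🬎[38;2;19;35;45m[48;2;18;33;43m🬎[38;2;19;35;45m[48;2;18;33;43m🬎[38;2;19;35;45m[48;2;18;33;43m🬎[0m
[38;2;16;30;41m[48;2;15;27;40m🬎[38;2;16;30;41m[48;2;15;27;40m🬎[38;2;16;30;41m[48;2;15;27;40m🬎[38;2;16;30;41m[48;2;15;27;40m🬎[38;2;16;30;41m[48;2;15;27;40m🬎[38;2;16;29;41m[48;2;94;46;109m🬝[38;2;16;30;41m[48;2;94;46;109m🬎[38;2;16;30;41m[48;2;15;27;40m🬎[38;2;16;30;41m[48;2;15;27;40m🬎[38;2;16;30;41m[48;2;15;27;40m🬎[38;2;16;30;41m[48;2;15;27;40m🬎[38;2;16;30;41m[48;2;15;27;40m🬎[0m
[38;2;13;25;37m[48;2;12;22;36m🬎[38;2;13;25;37m[48;2;12;22;36m🬎[38;2;13;25;37m[48;2;12;22;36m🬎[38;2;13;25;37m[48;2;12;22;36m🬎[38;2;13;25;37m[48;2;12;22;36m🬎[38;2;93;45;108m[48;2;12;23;36m🬉[38;2;93;45;108m[48;2;12;22;36m🬎[38;2;13;25;37m[48;2;12;22;36m🬎[38;2;13;25;37m[48;2;12;22;36m🬎[38;2;13;25;37m[48;2;12;22;36m🬎[38;2;13;25;37m[48;2;12;22;36m🬎[38;2;13;25;37m[48;2;12;22;36m🬎[0m
[38;2;10;19;34m[48;2;9;17;32m🬎[38;2;10;19;34m[48;2;9;17;32m🬎[38;2;10;19;34m[48;2;9;17;32m🬎[38;2;10;19;34m[48;2;9;17;32m🬎[38;2;10;19;34m[48;2;9;17;32m🬎[38;2;10;19;34m[48;2;9;17;32m🬎[38;2;10;19;34m[48;2;9;17;32m🬎[38;2;10;19;34m[48;2;9;17;32m🬎[38;2;10;19;34m[48;2;9;17;32m🬎[38;2;10;19;34m[48;2;9;17;32m🬎[38;2;10;19;34m[48;2;9;17;32m🬎[38;2;10;19;34m[48;2;9;17;32m🬎[0m
[38;2;8;15;31m[48;2;6;12;29m🬂[38;2;8;15;31m[48;2;6;12;29m🬂[38;2;8;15;31m[48;2;6;12;29m🬂[38;2;8;15;31m[48;2;6;12;29m🬂[38;2;8;15;31m[48;2;6;12;29m🬂[38;2;8;15;31m[48;2;6;12;29m🬂[38;2;8;15;31m[48;2;6;12;29m🬂[38;2;8;15;31m[48;2;6;12;29m🬂[38;2;8;15;31m[48;2;6;12;29m🬂[38;2;8;15;31m[48;2;6;12;29m🬂[38;2;8;15;31m[48;2;6;12;29m🬂[38;2;8;15;31m[48;2;6;12;29m🬂[0m
</frame>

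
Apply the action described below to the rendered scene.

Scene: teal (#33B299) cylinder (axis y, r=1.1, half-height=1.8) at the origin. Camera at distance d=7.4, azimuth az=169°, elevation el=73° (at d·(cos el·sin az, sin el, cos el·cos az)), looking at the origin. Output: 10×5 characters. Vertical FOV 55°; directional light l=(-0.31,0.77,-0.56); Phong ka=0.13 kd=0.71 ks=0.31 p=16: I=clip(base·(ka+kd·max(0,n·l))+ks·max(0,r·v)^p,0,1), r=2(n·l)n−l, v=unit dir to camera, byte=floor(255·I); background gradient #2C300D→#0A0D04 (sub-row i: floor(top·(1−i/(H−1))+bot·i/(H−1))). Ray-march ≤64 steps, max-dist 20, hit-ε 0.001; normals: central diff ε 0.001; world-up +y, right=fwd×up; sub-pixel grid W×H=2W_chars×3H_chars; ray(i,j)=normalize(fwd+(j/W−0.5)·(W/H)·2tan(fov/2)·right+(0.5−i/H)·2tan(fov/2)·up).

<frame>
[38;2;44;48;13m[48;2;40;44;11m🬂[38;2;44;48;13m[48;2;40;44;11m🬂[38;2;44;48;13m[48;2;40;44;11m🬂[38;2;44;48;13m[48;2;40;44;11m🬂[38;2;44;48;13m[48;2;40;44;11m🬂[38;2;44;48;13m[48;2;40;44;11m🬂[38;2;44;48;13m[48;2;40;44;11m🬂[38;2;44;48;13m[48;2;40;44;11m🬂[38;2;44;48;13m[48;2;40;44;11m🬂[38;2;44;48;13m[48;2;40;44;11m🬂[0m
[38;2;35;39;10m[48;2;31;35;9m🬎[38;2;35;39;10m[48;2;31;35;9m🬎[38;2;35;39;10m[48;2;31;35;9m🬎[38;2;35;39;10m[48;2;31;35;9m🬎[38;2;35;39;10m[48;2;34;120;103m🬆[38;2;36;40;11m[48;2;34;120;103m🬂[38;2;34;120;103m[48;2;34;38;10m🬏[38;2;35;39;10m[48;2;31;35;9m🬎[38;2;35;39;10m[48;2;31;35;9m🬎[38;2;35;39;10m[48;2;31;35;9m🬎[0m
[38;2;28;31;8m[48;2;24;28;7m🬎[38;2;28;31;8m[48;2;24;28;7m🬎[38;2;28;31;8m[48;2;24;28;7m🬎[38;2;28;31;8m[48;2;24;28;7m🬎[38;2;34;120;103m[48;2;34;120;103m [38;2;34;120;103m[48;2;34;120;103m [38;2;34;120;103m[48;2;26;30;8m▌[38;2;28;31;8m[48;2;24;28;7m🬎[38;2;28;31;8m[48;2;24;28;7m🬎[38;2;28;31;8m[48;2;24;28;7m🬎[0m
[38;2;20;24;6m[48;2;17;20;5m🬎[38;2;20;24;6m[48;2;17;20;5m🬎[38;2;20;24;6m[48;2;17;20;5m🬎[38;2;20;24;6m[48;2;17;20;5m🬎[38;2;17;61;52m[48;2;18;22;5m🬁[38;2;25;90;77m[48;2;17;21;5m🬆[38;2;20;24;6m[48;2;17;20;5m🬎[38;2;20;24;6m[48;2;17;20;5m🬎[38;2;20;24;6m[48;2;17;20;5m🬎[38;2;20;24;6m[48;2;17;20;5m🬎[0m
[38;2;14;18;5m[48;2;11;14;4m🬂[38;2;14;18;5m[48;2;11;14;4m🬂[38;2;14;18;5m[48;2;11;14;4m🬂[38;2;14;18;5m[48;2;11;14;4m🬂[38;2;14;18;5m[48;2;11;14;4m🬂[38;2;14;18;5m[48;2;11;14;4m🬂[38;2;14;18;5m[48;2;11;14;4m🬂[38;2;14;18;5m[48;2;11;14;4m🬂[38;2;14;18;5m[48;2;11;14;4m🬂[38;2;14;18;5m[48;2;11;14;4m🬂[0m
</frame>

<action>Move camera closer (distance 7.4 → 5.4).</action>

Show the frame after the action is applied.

<frame>
[38;2;44;48;13m[48;2;40;44;11m🬂[38;2;44;48;13m[48;2;40;44;11m🬂[38;2;44;48;13m[48;2;40;44;11m🬂[38;2;44;48;13m[48;2;40;44;11m🬂[38;2;41;45;12m[48;2;34;120;103m🬝[38;2;42;46;12m[48;2;34;120;103m🬎[38;2;44;48;13m[48;2;40;44;11m🬂[38;2;44;48;13m[48;2;40;44;11m🬂[38;2;44;48;13m[48;2;40;44;11m🬂[38;2;44;48;13m[48;2;40;44;11m🬂[0m
[38;2;35;39;10m[48;2;31;35;9m🬎[38;2;35;39;10m[48;2;31;35;9m🬎[38;2;35;39;10m[48;2;31;35;9m🬎[38;2;34;120;103m[48;2;35;39;10m🬷[38;2;34;120;103m[48;2;34;120;103m [38;2;34;120;103m[48;2;34;120;103m [38;2;34;120;103m[48;2;34;120;103m [38;2;34;120;103m[48;2;34;38;10m🬏[38;2;35;39;10m[48;2;31;35;9m🬎[38;2;35;39;10m[48;2;31;35;9m🬎[0m
[38;2;28;31;8m[48;2;24;28;7m🬎[38;2;28;31;8m[48;2;24;28;7m🬎[38;2;28;31;8m[48;2;24;28;7m🬎[38;2;34;120;103m[48;2;24;28;7m🬬[38;2;34;120;103m[48;2;34;120;103m [38;2;34;120;103m[48;2;34;120;103m [38;2;34;120;103m[48;2;34;120;103m [38;2;34;120;103m[48;2;26;29;7m🬄[38;2;28;31;8m[48;2;24;28;7m🬎[38;2;28;31;8m[48;2;24;28;7m🬎[0m
[38;2;20;24;6m[48;2;17;20;5m🬎[38;2;20;24;6m[48;2;17;20;5m🬎[38;2;20;24;6m[48;2;17;20;5m🬎[38;2;20;24;6m[48;2;17;20;5m🬎[38;2;29;103;88m[48;2;17;21;5m🬊[38;2;29;105;90m[48;2;17;20;5m🬎[38;2;34;120;103m[48;2;18;22;5m🬀[38;2;20;24;6m[48;2;17;20;5m🬎[38;2;20;24;6m[48;2;17;20;5m🬎[38;2;20;24;6m[48;2;17;20;5m🬎[0m
[38;2;14;18;5m[48;2;11;14;4m🬂[38;2;14;18;5m[48;2;11;14;4m🬂[38;2;14;18;5m[48;2;11;14;4m🬂[38;2;14;18;5m[48;2;11;14;4m🬂[38;2;14;18;5m[48;2;11;14;4m🬂[38;2;14;18;5m[48;2;11;14;4m🬂[38;2;14;18;5m[48;2;11;14;4m🬂[38;2;14;18;5m[48;2;11;14;4m🬂[38;2;14;18;5m[48;2;11;14;4m🬂[38;2;14;18;5m[48;2;11;14;4m🬂[0m
</frame>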